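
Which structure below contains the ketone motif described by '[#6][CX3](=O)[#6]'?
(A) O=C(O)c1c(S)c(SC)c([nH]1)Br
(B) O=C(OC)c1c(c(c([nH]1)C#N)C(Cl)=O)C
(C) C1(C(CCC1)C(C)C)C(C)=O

C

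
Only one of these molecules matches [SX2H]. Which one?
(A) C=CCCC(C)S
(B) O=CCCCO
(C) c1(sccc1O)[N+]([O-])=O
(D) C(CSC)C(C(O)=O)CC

A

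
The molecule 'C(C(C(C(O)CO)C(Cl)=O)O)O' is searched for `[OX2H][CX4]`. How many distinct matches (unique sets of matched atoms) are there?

4

[OX2H][CX4] is the SMARTS for an aliphatic alcohol: a hydroxyl oxygen bound to an sp3 (X4) carbon.
The molecule carries 4 separate instances of a hydroxyl group (-OH) meeting every constraint; each maps to a distinct set of atoms, giving 4 matches.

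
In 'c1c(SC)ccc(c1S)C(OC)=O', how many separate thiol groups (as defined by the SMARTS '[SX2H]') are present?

1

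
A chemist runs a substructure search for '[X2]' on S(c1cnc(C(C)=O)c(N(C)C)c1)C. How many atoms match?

Check the 14 heavy atoms by environment: 1× n (aromatic, X2) → match; 5× c (aromatic, X3) → no; 1× C (X3) → no; 1× O (X1) → no; 4× C (X4) → no; 1× N (X3) → no; 1× S (X2) → match.
Summing the matching environments: 1 + 1 = 2 matching atoms.

2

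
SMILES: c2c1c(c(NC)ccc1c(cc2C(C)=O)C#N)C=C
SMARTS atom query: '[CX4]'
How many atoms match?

2

The query [CX4] means: C with X4: aliphatic carbon with exactly 4 total connections (bonds + H).
Check the 19 heavy atoms by environment: 10× c (aromatic, X3) → no; 1× C (X2) → no; 1× N (X1) → no; 3× C (X3) → no; 1× O (X1) → no; 2× C (X4) → match; 1× N (X3) → no.
That gives 2 matching atoms.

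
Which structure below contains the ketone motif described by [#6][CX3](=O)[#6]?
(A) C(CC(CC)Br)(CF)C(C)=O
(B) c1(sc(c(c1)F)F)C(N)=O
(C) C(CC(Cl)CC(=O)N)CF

A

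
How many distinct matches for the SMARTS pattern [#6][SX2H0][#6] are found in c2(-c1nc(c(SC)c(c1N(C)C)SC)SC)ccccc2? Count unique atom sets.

3

[#6][SX2H0][#6] is the SMARTS for a thioether: an aliphatic sulfur bridging two carbons with no H on the sulfur.
The molecule carries 3 separate instances of a methylthio ether (-SCH3) meeting every constraint; each maps to a distinct set of atoms, giving 3 matches.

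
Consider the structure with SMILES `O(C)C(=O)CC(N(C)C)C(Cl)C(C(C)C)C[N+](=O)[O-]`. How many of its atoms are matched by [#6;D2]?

Check the 19 heavy atoms by environment: 2× C (D2) → match; 5× C (D3) → no; 5× C (D1) → no; 1× N (charge +1, D3) → no; 1× O (charge -1, D1) → no; 2× O (D1) → no; 1× O (D2) → no; 1× Cl (D1) → no; 1× N (D3) → no.
That gives 2 matching atoms.

2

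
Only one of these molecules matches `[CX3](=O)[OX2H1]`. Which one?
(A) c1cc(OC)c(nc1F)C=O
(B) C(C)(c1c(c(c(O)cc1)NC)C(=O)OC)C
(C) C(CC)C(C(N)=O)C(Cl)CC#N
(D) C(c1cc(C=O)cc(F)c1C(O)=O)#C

[CX3](=O)[OX2H1] describes an sp2 carbon double-bonded to O and single-bonded to an -OH oxygen (a carboxylic acid).
(A) has an aldehyde (-CHO) but there is no singly-bonded oxygen on the carbonyl carbon.
(B) has a methyl-ester group (-C(=O)OCH3) but the singly-bonded O has no H (OX2H0, not OX2H1).
(C) has a primary amide (-C(=O)NH2) but the carbonyl is bonded to N, not to an -OH oxygen.
(D) contains a carboxylic acid group (-C(=O)OH), which satisfies every atom and bond constraint.
So the answer is (D).

D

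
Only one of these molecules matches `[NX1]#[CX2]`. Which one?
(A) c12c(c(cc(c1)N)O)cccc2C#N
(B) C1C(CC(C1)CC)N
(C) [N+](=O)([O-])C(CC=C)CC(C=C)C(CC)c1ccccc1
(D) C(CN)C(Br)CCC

A

[NX1]#[CX2] describes a nitrogen triple-bonded to a two-connected carbon (a nitrile).
(A) contains a nitrile (-C#N), which satisfies every atom and bond constraint.
(B) has a primary amino group (-NH2) but the nitrogen is NX3 (three connections), not NX1 triple-bonded.
(C) has a nitro group (-[N+](=O)[O-]) but there is no C#N triple bond.
(D) has a primary amino group (-NH2) but the nitrogen is NX3 (three connections), not NX1 triple-bonded.
So the answer is (A).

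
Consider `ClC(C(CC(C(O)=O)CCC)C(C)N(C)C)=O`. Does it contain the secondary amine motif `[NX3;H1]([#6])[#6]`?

No

The pattern [NX3;H1]([#6])[#6] describes a trivalent nitrogen with one H, bonded to two carbons — a secondary amine.
The closest candidate here is a dimethylamino group (-N(CH3)2), but the nitrogen has H0, not H1. No other fragment satisfies the full query, so there is no match.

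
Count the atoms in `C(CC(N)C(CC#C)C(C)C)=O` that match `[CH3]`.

The query [CH3] means: aliphatic carbon with exactly three hydrogens.
Check the 12 heavy atoms by environment: 2× C (H2) → no; 5× C (H1) → no; 2× C (H3) → match; 1× C (H0) → no; 1× N (H2) → no; 1× O (H0) → no.
That gives 2 matching atoms.

2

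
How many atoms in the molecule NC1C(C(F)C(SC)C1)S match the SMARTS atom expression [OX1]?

0

Check the 10 heavy atoms by environment: 6× C (X4) → no; 1× N (X3) → no; 2× S (X2) → no; 1× F (X1) → no.
No environment satisfies the query, so 0 matching atoms.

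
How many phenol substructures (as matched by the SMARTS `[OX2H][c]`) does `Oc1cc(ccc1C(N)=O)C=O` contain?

1

[OX2H][c] is the SMARTS for a phenol: a hydroxyl oxygen attached to an aromatic carbon.
Exactly one fragment in the molecule meets all constraints, giving 1 match.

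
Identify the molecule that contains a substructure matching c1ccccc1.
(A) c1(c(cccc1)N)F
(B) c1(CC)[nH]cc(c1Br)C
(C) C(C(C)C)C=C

A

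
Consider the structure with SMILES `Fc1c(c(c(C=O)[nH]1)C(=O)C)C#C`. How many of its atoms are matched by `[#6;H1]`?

2

The query [#6;H1] means: any carbon bearing exactly one hydrogen.
Check the 13 heavy atoms by environment: 1× n (aromatic, H1) → no; 4× c (aromatic, H0) → no; 2× C (H0) → no; 2× C (H1) → match; 2× O (H0) → no; 1× C (H3) → no; 1× F (H0) → no.
That gives 2 matching atoms.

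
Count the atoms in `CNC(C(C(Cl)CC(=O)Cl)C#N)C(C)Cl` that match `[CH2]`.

The query [CH2] means: aliphatic carbon with exactly two hydrogens.
Check the 15 heavy atoms by environment: 2× C (H3) → no; 4× C (H1) → no; 1× C (H2) → match; 1× N (H1) → no; 3× Cl (H0) → no; 2× C (H0) → no; 1× N (H0) → no; 1× O (H0) → no.
That gives 1 matching atom.

1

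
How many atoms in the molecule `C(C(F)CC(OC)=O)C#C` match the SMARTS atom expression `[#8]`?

2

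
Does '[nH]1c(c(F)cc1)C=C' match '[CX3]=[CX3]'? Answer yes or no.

Yes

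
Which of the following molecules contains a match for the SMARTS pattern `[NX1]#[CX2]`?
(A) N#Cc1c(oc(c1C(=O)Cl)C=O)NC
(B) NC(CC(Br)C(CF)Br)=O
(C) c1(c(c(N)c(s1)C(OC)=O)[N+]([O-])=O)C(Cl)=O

[NX1]#[CX2] describes a nitrogen triple-bonded to a two-connected carbon (a nitrile).
(A) contains a nitrile (-C#N), which satisfies every atom and bond constraint.
(B) has a primary amide (-C(=O)NH2) but the nitrogen is NX3, not NX1.
(C) has a nitro group (-[N+](=O)[O-]) but there is no C#N triple bond.
So the answer is (A).

A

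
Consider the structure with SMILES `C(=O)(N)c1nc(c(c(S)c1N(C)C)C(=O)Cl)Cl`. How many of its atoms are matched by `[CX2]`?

The query [CX2] means: C with X2: aliphatic carbon with exactly 2 total connections.
Check the 17 heavy atoms by environment: 1× n (aromatic, X2) → no; 5× c (aromatic, X3) → no; 1× S (X2) → no; 2× C (X3) → no; 2× O (X1) → no; 2× N (X3) → no; 2× Cl (X1) → no; 2× C (X4) → no.
No environment satisfies the query, so 0 matching atoms.

0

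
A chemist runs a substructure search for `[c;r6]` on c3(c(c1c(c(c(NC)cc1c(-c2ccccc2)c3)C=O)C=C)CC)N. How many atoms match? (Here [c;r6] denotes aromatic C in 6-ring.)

16

The query [c;r6] means: aromatic carbon that belongs to a six-membered ring.
Check the 25 heavy atoms by environment: 16× c (aromatic, in 6-ring) → match; 2× N (acyclic) → no; 6× C (acyclic) → no; 1× O (acyclic) → no.
That gives 16 matching atoms.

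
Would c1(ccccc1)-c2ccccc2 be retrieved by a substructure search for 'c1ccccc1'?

Yes

The pattern c1ccccc1 describes six aromatic carbons in a ring — a benzene ring.
The molecule carries a phenyl ring, whose atoms satisfy every constraint of the query, so the pattern matches.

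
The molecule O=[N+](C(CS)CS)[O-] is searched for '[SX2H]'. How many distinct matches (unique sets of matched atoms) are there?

2

[SX2H] is the SMARTS for a thiol: an aliphatic sulfur with two connections, one being H.
The molecule carries 2 separate instances of a thiol (-SH) meeting every constraint; each maps to a distinct set of atoms, giving 2 matches.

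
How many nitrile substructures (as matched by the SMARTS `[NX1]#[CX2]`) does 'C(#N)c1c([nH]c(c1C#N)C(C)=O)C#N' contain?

[NX1]#[CX2] is the SMARTS for a nitrile: a nitrogen triple-bonded to a two-connected carbon.
The molecule carries 3 separate instances of a nitrile (-C#N) meeting every constraint; each maps to a distinct set of atoms, giving 3 matches.

3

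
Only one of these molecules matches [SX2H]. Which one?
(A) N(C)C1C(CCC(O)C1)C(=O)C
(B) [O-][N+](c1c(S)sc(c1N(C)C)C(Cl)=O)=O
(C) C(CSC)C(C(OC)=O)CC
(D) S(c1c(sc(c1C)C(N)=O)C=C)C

B

[SX2H] describes an aliphatic sulfur with two connections, one being H (a thiol).
(A) has a hydroxyl group (-OH) but it is an -OH, not an -SH.
(B) contains a thiol (-SH), which satisfies every atom and bond constraint.
(C) has a methylthio ether (-SCH3) but the sulfur has H0 (bonded to two carbons), not H1.
(D) has a methylthio ether (-SCH3) but the sulfur has H0 (bonded to two carbons), not H1.
So the answer is (B).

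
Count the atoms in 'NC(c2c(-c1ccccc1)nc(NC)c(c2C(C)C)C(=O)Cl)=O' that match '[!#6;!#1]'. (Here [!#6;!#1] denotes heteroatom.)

The query [!#6;!#1] means: not carbon and not hydrogen — any heteroatom.
Check the 23 heavy atoms by environment: 1× n (aromatic) → match; 11× c (aromatic) → no; 2× N → match; 6× C → no; 2× O → match; 1× Cl → match.
Summing the matching environments: 1 + 2 + 2 + 1 = 6 matching atoms.

6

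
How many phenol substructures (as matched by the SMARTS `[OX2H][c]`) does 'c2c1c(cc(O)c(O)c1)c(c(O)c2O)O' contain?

[OX2H][c] is the SMARTS for a phenol: a hydroxyl oxygen attached to an aromatic carbon.
The molecule carries 5 separate instances of a hydroxyl group (-OH) meeting every constraint; each maps to a distinct set of atoms, giving 5 matches.

5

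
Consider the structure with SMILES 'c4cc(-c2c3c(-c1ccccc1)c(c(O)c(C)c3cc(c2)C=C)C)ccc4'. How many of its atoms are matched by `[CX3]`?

2

The query [CX3] means: C with X3: aliphatic carbon with exactly 3 total connections.
Check the 27 heavy atoms by environment: 22× c (aromatic, X3) → no; 2× C (X4) → no; 2× C (X3) → match; 1× O (X2) → no.
That gives 2 matching atoms.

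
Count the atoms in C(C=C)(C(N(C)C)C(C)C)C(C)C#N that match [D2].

2

The query [D2] means: atom with exactly two heavy-atom neighbours.
Check the 14 heavy atoms by environment: 6× C (D1) → no; 4× C (D3) → no; 1× N (D3) → no; 2× C (D2) → match; 1× N (D1) → no.
That gives 2 matching atoms.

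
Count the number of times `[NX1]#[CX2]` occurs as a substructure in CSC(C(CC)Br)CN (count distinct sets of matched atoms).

0

[NX1]#[CX2] is the SMARTS for a nitrile: a nitrogen triple-bonded to a two-connected carbon.
The molecule has a primary amino group (-NH2), but the nitrogen is NX3 (three connections), not NX1 triple-bonded; nothing else fits, so there are 0 matches.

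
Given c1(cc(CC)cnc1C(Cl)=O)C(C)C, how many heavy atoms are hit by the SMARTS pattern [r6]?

6

The query [r6] means: r6 matches atoms in a six-membered ring.
Check the 14 heavy atoms by environment: 1× n (aromatic, in 6-ring) → match; 5× c (aromatic, in 6-ring) → match; 6× C (acyclic) → no; 1× O (acyclic) → no; 1× Cl (acyclic) → no.
Summing the matching environments: 1 + 5 = 6 matching atoms.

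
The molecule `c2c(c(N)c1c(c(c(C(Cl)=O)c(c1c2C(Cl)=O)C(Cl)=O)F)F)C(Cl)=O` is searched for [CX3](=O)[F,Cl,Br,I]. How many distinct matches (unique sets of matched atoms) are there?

4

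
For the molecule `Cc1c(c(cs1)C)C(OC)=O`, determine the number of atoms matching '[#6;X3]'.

5

Check the 11 heavy atoms by environment: 1× s (aromatic, X2) → no; 4× c (aromatic, X3) → match; 1× C (X3) → match; 1× O (X1) → no; 1× O (X2) → no; 3× C (X4) → no.
Summing the matching environments: 4 + 1 = 5 matching atoms.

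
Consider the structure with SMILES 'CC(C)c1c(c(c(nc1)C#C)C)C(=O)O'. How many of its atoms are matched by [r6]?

6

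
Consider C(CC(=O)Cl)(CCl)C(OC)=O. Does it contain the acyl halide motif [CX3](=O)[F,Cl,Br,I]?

The pattern [CX3](=O)[F,Cl,Br,I] describes a carbonyl carbon bonded to a halogen — an acyl halide.
The molecule carries an acyl chloride (-C(=O)Cl), whose atoms satisfy every constraint of the query, so the pattern matches.

Yes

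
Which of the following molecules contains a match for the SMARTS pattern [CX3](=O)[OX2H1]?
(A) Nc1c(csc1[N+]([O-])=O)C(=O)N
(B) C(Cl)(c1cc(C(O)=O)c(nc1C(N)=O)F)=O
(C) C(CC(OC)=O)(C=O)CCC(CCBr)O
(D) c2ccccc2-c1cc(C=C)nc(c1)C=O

B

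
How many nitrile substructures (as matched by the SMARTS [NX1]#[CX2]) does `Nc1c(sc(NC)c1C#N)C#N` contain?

2

[NX1]#[CX2] is the SMARTS for a nitrile: a nitrogen triple-bonded to a two-connected carbon.
The molecule carries 2 separate instances of a nitrile (-C#N) meeting every constraint; each maps to a distinct set of atoms, giving 2 matches.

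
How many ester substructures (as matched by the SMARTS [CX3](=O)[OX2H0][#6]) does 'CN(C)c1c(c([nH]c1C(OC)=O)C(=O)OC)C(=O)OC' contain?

[CX3](=O)[OX2H0][#6] is the SMARTS for an ester: a carbonyl carbon bonded to an oxygen that is itself bonded to carbon (no H on that O).
The molecule carries 3 separate instances of a methyl-ester group (-C(=O)OCH3) meeting every constraint; each maps to a distinct set of atoms, giving 3 matches.

3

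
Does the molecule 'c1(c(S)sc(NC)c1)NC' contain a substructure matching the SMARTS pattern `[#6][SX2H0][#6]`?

The pattern [#6][SX2H0][#6] describes an aliphatic sulfur bridging two carbons with no H on the sulfur — a thioether.
The closest candidate here is a thiol (-SH), but the sulfur has H1, not H0 bridging two carbons. No other fragment satisfies the full query, so there is no match.

No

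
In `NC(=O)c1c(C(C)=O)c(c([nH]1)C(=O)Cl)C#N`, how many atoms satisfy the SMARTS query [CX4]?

1

The query [CX4] means: C with X4: aliphatic carbon with exactly 4 total connections (bonds + H).
Check the 16 heavy atoms by environment: 1× n (aromatic, X3) → no; 4× c (aromatic, X3) → no; 3× C (X3) → no; 3× O (X1) → no; 1× C (X4) → match; 1× C (X2) → no; 1× N (X1) → no; 1× N (X3) → no; 1× Cl (X1) → no.
That gives 1 matching atom.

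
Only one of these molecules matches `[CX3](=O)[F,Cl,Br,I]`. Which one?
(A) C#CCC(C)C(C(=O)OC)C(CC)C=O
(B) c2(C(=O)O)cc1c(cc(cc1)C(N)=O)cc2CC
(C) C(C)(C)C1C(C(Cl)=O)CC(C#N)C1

[CX3](=O)[F,Cl,Br,I] describes a carbonyl carbon bonded to a halogen (an acyl halide).
(A) has a methyl-ester group (-C(=O)OCH3) but the carbonyl is bonded to -O-C, not to a halogen.
(B) has a carboxylic acid group (-C(=O)OH) but the carbonyl is bonded to -OH, not to a halogen.
(C) contains an acyl chloride (-C(=O)Cl), which satisfies every atom and bond constraint.
So the answer is (C).

C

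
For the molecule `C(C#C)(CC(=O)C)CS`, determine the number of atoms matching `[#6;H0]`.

2

Check the 9 heavy atoms by environment: 2× C (H2) → no; 2× C (H1) → no; 2× C (H0) → match; 1× O (H0) → no; 1× C (H3) → no; 1× S (H1) → no.
That gives 2 matching atoms.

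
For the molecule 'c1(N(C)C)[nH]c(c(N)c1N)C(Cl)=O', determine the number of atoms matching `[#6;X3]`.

The query [#6;X3] means: any carbon (aromatic or not) with three total connections.
Check the 13 heavy atoms by environment: 1× n (aromatic, X3) → no; 4× c (aromatic, X3) → match; 1× C (X3) → match; 1× O (X1) → no; 1× Cl (X1) → no; 3× N (X3) → no; 2× C (X4) → no.
Summing the matching environments: 4 + 1 = 5 matching atoms.

5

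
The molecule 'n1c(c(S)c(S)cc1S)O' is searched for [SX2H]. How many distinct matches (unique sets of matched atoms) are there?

3

[SX2H] is the SMARTS for a thiol: an aliphatic sulfur with two connections, one being H.
The molecule carries 3 separate instances of a thiol (-SH) meeting every constraint; each maps to a distinct set of atoms, giving 3 matches.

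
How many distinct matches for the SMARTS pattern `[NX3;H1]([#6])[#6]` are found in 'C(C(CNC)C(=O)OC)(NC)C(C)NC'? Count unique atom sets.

3

[NX3;H1]([#6])[#6] is the SMARTS for a secondary amine: a trivalent nitrogen with one H, bonded to two carbons.
The molecule carries 3 separate instances of an N-methylamino group (-NHCH3) meeting every constraint; each maps to a distinct set of atoms, giving 3 matches.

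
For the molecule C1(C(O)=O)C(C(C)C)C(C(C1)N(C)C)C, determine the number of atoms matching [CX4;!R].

Check the 15 heavy atoms by environment: 5× C (X4, in 5-ring) → no; 1× C (X3, acyclic) → no; 1× O (X1, acyclic) → no; 1× O (X2, acyclic) → no; 6× C (X4, acyclic) → match; 1× N (X3, acyclic) → no.
That gives 6 matching atoms.

6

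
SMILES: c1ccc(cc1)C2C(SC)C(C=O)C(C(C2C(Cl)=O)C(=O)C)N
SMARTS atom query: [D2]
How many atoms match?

7

The query [D2] means: atom with exactly two heavy-atom neighbours.
Check the 23 heavy atoms by environment: 8× C (D3) → no; 3× O (D1) → no; 2× C (D1) → no; 1× N (D1) → no; 1× S (D2) → match; 1× Cl (D1) → no; 1× C (D2) → match; 1× c (aromatic, D3) → no; 5× c (aromatic, D2) → match.
Summing the matching environments: 1 + 1 + 5 = 7 matching atoms.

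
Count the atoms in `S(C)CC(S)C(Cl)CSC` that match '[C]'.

6

The query [C] means: uppercase C matches aliphatic (non-aromatic) carbon only.
Check the 10 heavy atoms by environment: 6× C → match; 3× S → no; 1× Cl → no.
That gives 6 matching atoms.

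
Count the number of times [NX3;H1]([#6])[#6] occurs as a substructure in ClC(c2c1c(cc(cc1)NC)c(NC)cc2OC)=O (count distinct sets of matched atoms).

2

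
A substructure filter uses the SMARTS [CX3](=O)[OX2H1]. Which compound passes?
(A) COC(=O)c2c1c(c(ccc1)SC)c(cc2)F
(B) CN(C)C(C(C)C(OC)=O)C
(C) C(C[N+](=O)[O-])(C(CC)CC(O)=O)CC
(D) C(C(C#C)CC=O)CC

C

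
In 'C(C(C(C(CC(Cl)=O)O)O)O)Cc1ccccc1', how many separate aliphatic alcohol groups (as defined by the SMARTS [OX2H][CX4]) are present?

3

[OX2H][CX4] is the SMARTS for an aliphatic alcohol: a hydroxyl oxygen bound to an sp3 (X4) carbon.
The molecule carries 3 separate instances of a hydroxyl group (-OH) meeting every constraint; each maps to a distinct set of atoms, giving 3 matches.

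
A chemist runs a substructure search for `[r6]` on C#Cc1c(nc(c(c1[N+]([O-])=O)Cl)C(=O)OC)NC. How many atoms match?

6

The query [r6] means: r6 matches atoms in a six-membered ring.
Check the 18 heavy atoms by environment: 1× n (aromatic, in 6-ring) → match; 5× c (aromatic, in 6-ring) → match; 5× C (acyclic) → no; 1× N (charge +1, acyclic) → no; 1× O (charge -1, acyclic) → no; 3× O (acyclic) → no; 1× Cl (acyclic) → no; 1× N (acyclic) → no.
Summing the matching environments: 1 + 5 = 6 matching atoms.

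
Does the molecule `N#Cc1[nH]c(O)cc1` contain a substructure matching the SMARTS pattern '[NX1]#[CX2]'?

Yes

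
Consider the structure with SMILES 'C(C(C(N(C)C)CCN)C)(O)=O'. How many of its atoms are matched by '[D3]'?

Check the 12 heavy atoms by environment: 3× C (D1) → no; 3× C (D3) → match; 2× C (D2) → no; 2× O (D1) → no; 1× N (D1) → no; 1× N (D3) → match.
Summing the matching environments: 3 + 1 = 4 matching atoms.

4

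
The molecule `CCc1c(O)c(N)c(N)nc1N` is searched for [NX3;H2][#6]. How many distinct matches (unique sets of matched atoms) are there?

3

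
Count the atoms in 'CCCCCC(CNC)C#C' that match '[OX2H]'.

0

The query [OX2H] means: aliphatic oxygen with two connections, one of which is H — an -OH oxygen.
Check the 11 heavy atoms by environment: 5× C (H2, X4) → no; 1× C (H1, X4) → no; 1× C (H0, X2) → no; 1× C (H1, X2) → no; 2× C (H3, X4) → no; 1× N (H1, X3) → no.
No environment satisfies the query, so 0 matching atoms.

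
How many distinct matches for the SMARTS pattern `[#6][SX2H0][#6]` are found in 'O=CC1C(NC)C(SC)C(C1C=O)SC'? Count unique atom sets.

[#6][SX2H0][#6] is the SMARTS for a thioether: an aliphatic sulfur bridging two carbons with no H on the sulfur.
The molecule carries 2 separate instances of a methylthio ether (-SCH3) meeting every constraint; each maps to a distinct set of atoms, giving 2 matches.

2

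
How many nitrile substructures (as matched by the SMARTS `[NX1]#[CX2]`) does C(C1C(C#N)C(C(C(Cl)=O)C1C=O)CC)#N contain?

[NX1]#[CX2] is the SMARTS for a nitrile: a nitrogen triple-bonded to a two-connected carbon.
The molecule carries 2 separate instances of a nitrile (-C#N) meeting every constraint; each maps to a distinct set of atoms, giving 2 matches.

2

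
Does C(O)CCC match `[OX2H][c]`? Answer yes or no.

No

The pattern [OX2H][c] describes a hydroxyl oxygen attached to an aromatic carbon — a phenol.
The closest candidate here is a hydroxyl group (-OH), but the -OH is on an aliphatic carbon, not an aromatic c. No other fragment satisfies the full query, so there is no match.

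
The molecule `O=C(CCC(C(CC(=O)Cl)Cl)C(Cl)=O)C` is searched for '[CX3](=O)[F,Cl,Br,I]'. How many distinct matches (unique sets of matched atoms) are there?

[CX3](=O)[F,Cl,Br,I] is the SMARTS for an acyl halide: a carbonyl carbon bonded to a halogen.
The molecule carries 2 separate instances of an acyl chloride (-C(=O)Cl) meeting every constraint; each maps to a distinct set of atoms, giving 2 matches.

2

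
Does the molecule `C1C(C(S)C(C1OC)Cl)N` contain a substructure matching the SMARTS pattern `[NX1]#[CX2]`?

No

The pattern [NX1]#[CX2] describes a nitrogen triple-bonded to a two-connected carbon — a nitrile.
The closest candidate here is a primary amino group (-NH2), but the nitrogen is NX3 (three connections), not NX1 triple-bonded. No other fragment satisfies the full query, so there is no match.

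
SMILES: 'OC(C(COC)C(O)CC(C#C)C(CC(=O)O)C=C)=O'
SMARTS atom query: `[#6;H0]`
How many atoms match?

3

Check the 20 heavy atoms by environment: 4× C (H2) → no; 6× C (H1) → no; 3× O (H1) → no; 3× C (H0) → match; 3× O (H0) → no; 1× C (H3) → no.
That gives 3 matching atoms.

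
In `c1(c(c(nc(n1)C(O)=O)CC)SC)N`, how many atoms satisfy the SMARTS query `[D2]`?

4

The query [D2] means: atom with exactly two heavy-atom neighbours.
Check the 14 heavy atoms by environment: 2× n (aromatic, D2) → match; 4× c (aromatic, D3) → no; 1× C (D3) → no; 2× O (D1) → no; 1× N (D1) → no; 1× S (D2) → match; 2× C (D1) → no; 1× C (D2) → match.
Summing the matching environments: 2 + 1 + 1 = 4 matching atoms.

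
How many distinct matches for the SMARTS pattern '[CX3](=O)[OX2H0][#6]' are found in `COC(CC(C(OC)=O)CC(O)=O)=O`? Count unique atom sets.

2

[CX3](=O)[OX2H0][#6] is the SMARTS for an ester: a carbonyl carbon bonded to an oxygen that is itself bonded to carbon (no H on that O).
The molecule carries 2 separate instances of a methyl-ester group (-C(=O)OCH3) meeting every constraint; each maps to a distinct set of atoms, giving 2 matches.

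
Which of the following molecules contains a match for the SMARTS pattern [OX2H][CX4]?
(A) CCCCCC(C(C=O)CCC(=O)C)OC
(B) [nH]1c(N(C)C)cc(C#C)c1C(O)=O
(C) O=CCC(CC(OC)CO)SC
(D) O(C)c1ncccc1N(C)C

C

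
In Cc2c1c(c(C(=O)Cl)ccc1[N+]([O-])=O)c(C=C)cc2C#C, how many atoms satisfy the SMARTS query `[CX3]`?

Check the 21 heavy atoms by environment: 10× c (aromatic, X3) → no; 1× C (X4) → no; 2× C (X2) → no; 3× C (X3) → match; 2× O (X1) → no; 1× Cl (X1) → no; 1× N (charge +1, X3) → no; 1× O (charge -1, X1) → no.
That gives 3 matching atoms.

3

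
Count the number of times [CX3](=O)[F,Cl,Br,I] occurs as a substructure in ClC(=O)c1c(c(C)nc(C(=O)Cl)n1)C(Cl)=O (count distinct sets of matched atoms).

[CX3](=O)[F,Cl,Br,I] is the SMARTS for an acyl halide: a carbonyl carbon bonded to a halogen.
The molecule carries 3 separate instances of an acyl chloride (-C(=O)Cl) meeting every constraint; each maps to a distinct set of atoms, giving 3 matches.

3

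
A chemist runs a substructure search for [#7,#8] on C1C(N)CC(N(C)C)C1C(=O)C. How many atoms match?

3

The query [#7,#8] means: nitrogen or oxygen (comma = OR).
Check the 12 heavy atoms by environment: 9× C → no; 1× O → match; 2× N → match.
Summing the matching environments: 1 + 2 = 3 matching atoms.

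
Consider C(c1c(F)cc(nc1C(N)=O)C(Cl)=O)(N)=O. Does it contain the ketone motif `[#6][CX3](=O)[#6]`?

No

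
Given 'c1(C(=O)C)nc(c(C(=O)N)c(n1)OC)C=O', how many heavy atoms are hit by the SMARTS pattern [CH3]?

2

The query [CH3] means: aliphatic carbon with exactly three hydrogens.
Check the 16 heavy atoms by environment: 2× n (aromatic, H0) → no; 4× c (aromatic, H0) → no; 1× C (H1) → no; 4× O (H0) → no; 2× C (H0) → no; 2× C (H3) → match; 1× N (H2) → no.
That gives 2 matching atoms.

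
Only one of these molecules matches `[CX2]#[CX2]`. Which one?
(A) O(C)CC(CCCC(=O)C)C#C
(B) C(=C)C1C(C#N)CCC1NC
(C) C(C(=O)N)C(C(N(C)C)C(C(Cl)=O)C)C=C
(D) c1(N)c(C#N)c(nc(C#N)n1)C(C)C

A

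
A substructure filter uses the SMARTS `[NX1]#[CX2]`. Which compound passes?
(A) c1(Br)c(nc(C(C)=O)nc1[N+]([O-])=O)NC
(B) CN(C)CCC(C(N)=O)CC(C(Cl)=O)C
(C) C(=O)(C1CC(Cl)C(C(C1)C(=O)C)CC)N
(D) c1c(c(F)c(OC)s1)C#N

D

[NX1]#[CX2] describes a nitrogen triple-bonded to a two-connected carbon (a nitrile).
(A) has a nitro group (-[N+](=O)[O-]) but there is no C#N triple bond.
(B) has a primary amide (-C(=O)NH2) but the nitrogen is NX3, not NX1.
(C) has a primary amide (-C(=O)NH2) but the nitrogen is NX3, not NX1.
(D) contains a nitrile (-C#N), which satisfies every atom and bond constraint.
So the answer is (D).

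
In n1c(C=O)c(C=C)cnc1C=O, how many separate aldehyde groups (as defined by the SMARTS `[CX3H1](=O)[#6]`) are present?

2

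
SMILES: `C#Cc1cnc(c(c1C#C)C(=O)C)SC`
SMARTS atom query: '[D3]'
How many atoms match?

Check the 15 heavy atoms by environment: 1× n (aromatic, D2) → no; 1× c (aromatic, D2) → no; 4× c (aromatic, D3) → match; 2× C (D2) → no; 4× C (D1) → no; 1× S (D2) → no; 1× C (D3) → match; 1× O (D1) → no.
Summing the matching environments: 4 + 1 = 5 matching atoms.

5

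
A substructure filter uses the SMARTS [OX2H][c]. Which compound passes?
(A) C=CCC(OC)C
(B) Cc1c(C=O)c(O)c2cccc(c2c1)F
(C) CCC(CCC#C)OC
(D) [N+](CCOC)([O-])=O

B

[OX2H][c] describes a hydroxyl oxygen attached to an aromatic carbon (a phenol).
(A) has a methoxy ether (-OCH3) but the oxygen has H0, not H1.
(B) contains a hydroxyl group (-OH), which satisfies every atom and bond constraint.
(C) has a methoxy ether (-OCH3) but the oxygen has H0, not H1.
(D) has a methoxy ether (-OCH3) but the oxygen has H0, not H1.
So the answer is (B).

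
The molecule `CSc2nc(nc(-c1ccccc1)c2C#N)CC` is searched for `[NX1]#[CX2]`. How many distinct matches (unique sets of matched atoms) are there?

1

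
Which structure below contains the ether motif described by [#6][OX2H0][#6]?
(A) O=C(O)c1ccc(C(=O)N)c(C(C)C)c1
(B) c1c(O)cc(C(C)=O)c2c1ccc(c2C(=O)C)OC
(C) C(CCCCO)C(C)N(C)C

B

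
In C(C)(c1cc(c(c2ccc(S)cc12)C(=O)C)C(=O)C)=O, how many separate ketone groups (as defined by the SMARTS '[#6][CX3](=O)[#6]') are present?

[#6][CX3](=O)[#6] is the SMARTS for a ketone: a carbonyl carbon (no H) flanked by two carbons.
The molecule carries 3 separate instances of an acetyl/ketone group (-C(=O)CH3) meeting every constraint; each maps to a distinct set of atoms, giving 3 matches.

3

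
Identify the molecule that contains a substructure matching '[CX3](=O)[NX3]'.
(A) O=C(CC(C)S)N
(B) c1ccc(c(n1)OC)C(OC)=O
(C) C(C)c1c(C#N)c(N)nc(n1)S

A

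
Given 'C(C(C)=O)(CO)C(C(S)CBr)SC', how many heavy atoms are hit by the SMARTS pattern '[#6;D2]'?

2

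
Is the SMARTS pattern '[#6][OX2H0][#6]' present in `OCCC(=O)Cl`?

No

The pattern [#6][OX2H0][#6] describes an aliphatic oxygen bridging two carbons with no H on the oxygen — an ether.
The closest candidate here is a hydroxyl group (-OH), but the oxygen has H1, not H0 bridging two carbons. No other fragment satisfies the full query, so there is no match.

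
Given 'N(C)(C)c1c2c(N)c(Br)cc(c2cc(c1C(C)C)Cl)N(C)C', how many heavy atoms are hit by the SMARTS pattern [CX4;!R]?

The query [CX4;!R] means: aliphatic carbon with four total connections, not in a ring.
Check the 22 heavy atoms by environment: 10× c (aromatic, X3, in 6-ring) → no; 7× C (X4, acyclic) → match; 1× Cl (X1, acyclic) → no; 3× N (X3, acyclic) → no; 1× Br (X1, acyclic) → no.
That gives 7 matching atoms.

7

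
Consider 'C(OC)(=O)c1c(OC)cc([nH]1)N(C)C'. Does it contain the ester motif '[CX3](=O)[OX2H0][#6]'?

The pattern [CX3](=O)[OX2H0][#6] describes a carbonyl carbon bonded to an oxygen that is itself bonded to carbon (no H on that O) — an ester.
The molecule carries a methyl-ester group (-C(=O)OCH3), whose atoms satisfy every constraint of the query, so the pattern matches.

Yes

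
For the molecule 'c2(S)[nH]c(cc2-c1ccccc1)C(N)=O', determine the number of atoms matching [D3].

The query [D3] means: atom with exactly three heavy-atom neighbours.
Check the 15 heavy atoms by environment: 1× n (aromatic, D2) → no; 4× c (aromatic, D3) → match; 6× c (aromatic, D2) → no; 1× C (D3) → match; 1× O (D1) → no; 1× N (D1) → no; 1× S (D1) → no.
Summing the matching environments: 4 + 1 = 5 matching atoms.

5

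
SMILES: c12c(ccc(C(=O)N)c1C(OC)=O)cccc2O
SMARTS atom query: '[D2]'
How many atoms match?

6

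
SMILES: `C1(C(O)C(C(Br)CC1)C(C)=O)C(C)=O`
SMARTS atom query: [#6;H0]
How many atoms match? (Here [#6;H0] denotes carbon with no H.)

The query [#6;H0] means: any carbon with no attached hydrogen.
Check the 14 heavy atoms by environment: 2× C (H2) → no; 4× C (H1) → no; 2× C (H0) → match; 2× O (H0) → no; 2× C (H3) → no; 1× O (H1) → no; 1× Br (H0) → no.
That gives 2 matching atoms.

2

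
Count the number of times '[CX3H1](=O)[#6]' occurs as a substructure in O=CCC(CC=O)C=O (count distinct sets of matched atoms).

[CX3H1](=O)[#6] is the SMARTS for an aldehyde: an sp2 carbon with one H, double-bonded to O and single-bonded to carbon.
The molecule carries 3 separate instances of an aldehyde (-CHO) meeting every constraint; each maps to a distinct set of atoms, giving 3 matches.

3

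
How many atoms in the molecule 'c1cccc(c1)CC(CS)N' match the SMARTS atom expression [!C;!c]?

2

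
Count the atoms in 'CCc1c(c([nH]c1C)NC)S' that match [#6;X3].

The query [#6;X3] means: any carbon (aromatic or not) with three total connections.
Check the 11 heavy atoms by environment: 1× n (aromatic, X3) → no; 4× c (aromatic, X3) → match; 4× C (X4) → no; 1× S (X2) → no; 1× N (X3) → no.
That gives 4 matching atoms.

4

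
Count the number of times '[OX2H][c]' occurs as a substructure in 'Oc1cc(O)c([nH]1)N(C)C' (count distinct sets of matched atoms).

2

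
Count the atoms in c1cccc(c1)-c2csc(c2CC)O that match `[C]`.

The query [C] means: uppercase C matches aliphatic (non-aromatic) carbon only.
Check the 14 heavy atoms by environment: 1× s (aromatic) → no; 10× c (aromatic) → no; 2× C → match; 1× O → no.
That gives 2 matching atoms.

2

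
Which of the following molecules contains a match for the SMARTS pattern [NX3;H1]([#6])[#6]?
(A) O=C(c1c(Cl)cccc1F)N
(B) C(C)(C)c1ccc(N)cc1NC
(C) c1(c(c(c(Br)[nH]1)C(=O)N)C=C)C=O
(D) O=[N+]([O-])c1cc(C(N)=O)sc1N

[NX3;H1]([#6])[#6] describes a trivalent nitrogen with one H, bonded to two carbons (a secondary amine).
(A) has a primary amide (-C(=O)NH2) but the -C(=O)NH2 nitrogen has H2, not H1.
(B) contains an N-methylamino group (-NHCH3), which satisfies every atom and bond constraint.
(C) has a primary amide (-C(=O)NH2) but the -C(=O)NH2 nitrogen has H2, not H1.
(D) has a primary amide (-C(=O)NH2) but the -C(=O)NH2 nitrogen has H2, not H1.
So the answer is (B).

B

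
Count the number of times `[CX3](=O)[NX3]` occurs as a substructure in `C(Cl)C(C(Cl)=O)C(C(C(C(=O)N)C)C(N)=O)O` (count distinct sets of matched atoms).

2

[CX3](=O)[NX3] is the SMARTS for an amide: a carbonyl carbon bonded to a trivalent nitrogen.
The molecule carries 2 separate instances of a primary amide (-C(=O)NH2) meeting every constraint; each maps to a distinct set of atoms, giving 2 matches.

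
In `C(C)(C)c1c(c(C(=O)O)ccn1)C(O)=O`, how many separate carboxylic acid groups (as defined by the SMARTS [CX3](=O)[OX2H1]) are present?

2

[CX3](=O)[OX2H1] is the SMARTS for a carboxylic acid: an sp2 carbon double-bonded to O and single-bonded to an -OH oxygen.
The molecule carries 2 separate instances of a carboxylic acid group (-C(=O)OH) meeting every constraint; each maps to a distinct set of atoms, giving 2 matches.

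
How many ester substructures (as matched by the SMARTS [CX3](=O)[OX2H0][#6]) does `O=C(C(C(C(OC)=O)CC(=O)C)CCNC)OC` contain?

2

[CX3](=O)[OX2H0][#6] is the SMARTS for an ester: a carbonyl carbon bonded to an oxygen that is itself bonded to carbon (no H on that O).
The molecule carries 2 separate instances of a methyl-ester group (-C(=O)OCH3) meeting every constraint; each maps to a distinct set of atoms, giving 2 matches.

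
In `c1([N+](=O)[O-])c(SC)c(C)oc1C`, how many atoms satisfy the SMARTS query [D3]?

5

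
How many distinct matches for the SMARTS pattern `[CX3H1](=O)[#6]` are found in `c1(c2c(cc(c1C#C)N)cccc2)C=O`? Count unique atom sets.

1

[CX3H1](=O)[#6] is the SMARTS for an aldehyde: an sp2 carbon with one H, double-bonded to O and single-bonded to carbon.
Exactly one fragment in the molecule meets all constraints, giving 1 match.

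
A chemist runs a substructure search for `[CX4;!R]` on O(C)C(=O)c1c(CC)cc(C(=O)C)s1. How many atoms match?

4

Check the 14 heavy atoms by environment: 1× s (aromatic, X2, in 5-ring) → no; 4× c (aromatic, X3, in 5-ring) → no; 4× C (X4, acyclic) → match; 2× C (X3, acyclic) → no; 2× O (X1, acyclic) → no; 1× O (X2, acyclic) → no.
That gives 4 matching atoms.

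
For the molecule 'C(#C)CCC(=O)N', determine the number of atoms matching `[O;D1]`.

Check the 7 heavy atoms by environment: 3× C (D2) → no; 1× C (D1) → no; 1× C (D3) → no; 1× O (D1) → match; 1× N (D1) → no.
That gives 1 matching atom.

1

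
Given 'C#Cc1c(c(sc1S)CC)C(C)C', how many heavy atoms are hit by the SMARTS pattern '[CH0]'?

1

The query [CH0] means: aliphatic carbon with no attached hydrogen.
Check the 13 heavy atoms by environment: 1× s (aromatic, H0) → no; 4× c (aromatic, H0) → no; 1× C (H0) → match; 2× C (H1) → no; 3× C (H3) → no; 1× C (H2) → no; 1× S (H1) → no.
That gives 1 matching atom.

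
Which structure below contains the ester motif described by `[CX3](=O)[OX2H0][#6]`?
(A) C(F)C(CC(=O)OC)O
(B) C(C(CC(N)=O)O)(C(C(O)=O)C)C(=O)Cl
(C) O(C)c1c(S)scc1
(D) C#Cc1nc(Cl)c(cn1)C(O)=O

[CX3](=O)[OX2H0][#6] describes a carbonyl carbon bonded to an oxygen that is itself bonded to carbon (no H on that O) (an ester).
(A) contains a methyl-ester group (-C(=O)OCH3), which satisfies every atom and bond constraint.
(B) has a primary amide (-C(=O)NH2) but the carbonyl is bonded to N, not to an O-C linkage.
(C) has a methoxy ether (-OCH3) but the ether oxygen is not adjacent to a C=O carbon.
(D) has a carboxylic acid group (-C(=O)OH) but the singly-bonded O carries H (OX2H1, not H0).
So the answer is (A).

A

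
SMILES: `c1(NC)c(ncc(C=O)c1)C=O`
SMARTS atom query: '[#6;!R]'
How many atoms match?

3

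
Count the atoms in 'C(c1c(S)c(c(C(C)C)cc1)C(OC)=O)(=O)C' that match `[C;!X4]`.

The query [C;!X4] means: aliphatic carbon that does not have four total connections.
Check the 17 heavy atoms by environment: 6× c (aromatic, X3) → no; 1× S (X2) → no; 5× C (X4) → no; 2× C (X3) → match; 2× O (X1) → no; 1× O (X2) → no.
That gives 2 matching atoms.

2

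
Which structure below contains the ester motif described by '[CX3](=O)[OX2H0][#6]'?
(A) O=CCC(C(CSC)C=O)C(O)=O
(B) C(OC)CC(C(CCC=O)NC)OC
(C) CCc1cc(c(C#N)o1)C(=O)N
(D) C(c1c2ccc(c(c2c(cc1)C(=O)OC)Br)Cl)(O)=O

D

[CX3](=O)[OX2H0][#6] describes a carbonyl carbon bonded to an oxygen that is itself bonded to carbon (no H on that O) (an ester).
(A) has a carboxylic acid group (-C(=O)OH) but the singly-bonded O carries H (OX2H1, not H0).
(B) has a methoxy ether (-OCH3) but the ether oxygen is not adjacent to a C=O carbon.
(C) has a primary amide (-C(=O)NH2) but the carbonyl is bonded to N, not to an O-C linkage.
(D) contains a methyl-ester group (-C(=O)OCH3), which satisfies every atom and bond constraint.
So the answer is (D).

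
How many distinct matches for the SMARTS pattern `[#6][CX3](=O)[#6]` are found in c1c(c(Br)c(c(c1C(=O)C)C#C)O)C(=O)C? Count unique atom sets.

2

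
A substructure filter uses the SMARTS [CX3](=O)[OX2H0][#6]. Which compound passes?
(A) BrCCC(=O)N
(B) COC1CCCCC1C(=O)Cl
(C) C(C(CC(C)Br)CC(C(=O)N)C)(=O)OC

C

[CX3](=O)[OX2H0][#6] describes a carbonyl carbon bonded to an oxygen that is itself bonded to carbon (no H on that O) (an ester).
(A) has a primary amide (-C(=O)NH2) but the carbonyl is bonded to N, not to an O-C linkage.
(B) has a methoxy ether (-OCH3) but the ether oxygen is not adjacent to a C=O carbon.
(C) contains a methyl-ester group (-C(=O)OCH3), which satisfies every atom and bond constraint.
So the answer is (C).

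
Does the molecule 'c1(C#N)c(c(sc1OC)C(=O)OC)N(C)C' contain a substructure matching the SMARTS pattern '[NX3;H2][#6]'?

The pattern [NX3;H2][#6] describes a trivalent nitrogen with two H attached to carbon — a primary amine.
The closest candidate here is a dimethylamino group (-N(CH3)2), but the nitrogen has H0, not H2. No other fragment satisfies the full query, so there is no match.

No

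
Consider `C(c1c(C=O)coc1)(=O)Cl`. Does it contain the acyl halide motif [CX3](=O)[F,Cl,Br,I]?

Yes

The pattern [CX3](=O)[F,Cl,Br,I] describes a carbonyl carbon bonded to a halogen — an acyl halide.
The molecule carries an acyl chloride (-C(=O)Cl), whose atoms satisfy every constraint of the query, so the pattern matches.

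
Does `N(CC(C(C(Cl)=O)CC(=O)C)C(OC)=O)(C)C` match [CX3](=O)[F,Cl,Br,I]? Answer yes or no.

Yes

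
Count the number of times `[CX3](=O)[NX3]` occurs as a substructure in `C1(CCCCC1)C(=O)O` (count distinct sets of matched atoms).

0

[CX3](=O)[NX3] is the SMARTS for an amide: a carbonyl carbon bonded to a trivalent nitrogen.
The molecule has a carboxylic acid group (-C(=O)OH), but the carbonyl is bonded to O, not to an NX3 nitrogen; nothing else fits, so there are 0 matches.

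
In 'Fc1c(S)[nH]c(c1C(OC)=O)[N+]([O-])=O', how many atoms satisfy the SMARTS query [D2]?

2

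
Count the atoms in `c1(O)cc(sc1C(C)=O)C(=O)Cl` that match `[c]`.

4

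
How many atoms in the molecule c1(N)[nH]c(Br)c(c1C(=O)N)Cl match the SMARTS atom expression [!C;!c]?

6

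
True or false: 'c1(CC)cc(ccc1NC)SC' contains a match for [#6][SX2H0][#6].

The pattern [#6][SX2H0][#6] describes an aliphatic sulfur bridging two carbons with no H on the sulfur — a thioether.
The molecule carries a methylthio ether (-SCH3), whose atoms satisfy every constraint of the query, so the pattern matches.

True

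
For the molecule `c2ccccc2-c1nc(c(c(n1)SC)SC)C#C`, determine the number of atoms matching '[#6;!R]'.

4

The query [#6;!R] means: carbon not in any ring.
Check the 18 heavy atoms by environment: 2× n (aromatic, in 6-ring) → no; 10× c (aromatic, in 6-ring) → no; 2× S (acyclic) → no; 4× C (acyclic) → match.
That gives 4 matching atoms.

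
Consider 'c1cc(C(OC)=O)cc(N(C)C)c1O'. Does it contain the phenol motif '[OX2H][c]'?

Yes

The pattern [OX2H][c] describes a hydroxyl oxygen attached to an aromatic carbon — a phenol.
The molecule carries a hydroxyl group (-OH), whose atoms satisfy every constraint of the query, so the pattern matches.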